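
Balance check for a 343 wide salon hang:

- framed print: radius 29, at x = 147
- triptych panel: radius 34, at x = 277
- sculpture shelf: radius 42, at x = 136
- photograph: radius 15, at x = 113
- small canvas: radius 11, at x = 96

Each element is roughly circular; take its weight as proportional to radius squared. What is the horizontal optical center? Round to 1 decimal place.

Weights ∝ r²: framed print 29² = 841, triptych panel 34² = 1156, sculpture shelf 42² = 1764, photograph 15² = 225, small canvas 11² = 121; Σw = 4107.
x: (841·147 + 1156·277 + 1764·136 + 225·113 + 121·96) / 4107 = 720784 / 4107 ≈ 175.50

x ≈ 175.5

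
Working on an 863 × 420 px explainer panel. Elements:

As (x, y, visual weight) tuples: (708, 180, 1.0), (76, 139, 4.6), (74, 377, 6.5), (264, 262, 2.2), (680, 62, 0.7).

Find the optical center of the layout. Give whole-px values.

(173, 259)

Total weight = 1.0 + 4.6 + 6.5 + 2.2 + 0.7 = 15.0.
Σw·x = 1.0·708 + 4.6·76 + 6.5·74 + 2.2·264 + 0.7·680 = 2595.4, so x̄ = 2595.4/15.0 ≈ 173.03.
Σw·y = 1.0·180 + 4.6·139 + 6.5·377 + 2.2·262 + 0.7·62 = 3889.7, so ȳ = 3889.7/15.0 ≈ 259.31.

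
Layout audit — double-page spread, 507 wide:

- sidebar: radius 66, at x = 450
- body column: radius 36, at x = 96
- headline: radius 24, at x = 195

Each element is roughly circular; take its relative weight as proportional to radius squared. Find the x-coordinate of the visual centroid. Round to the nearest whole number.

Weights ∝ r²: sidebar 66² = 4356, body column 36² = 1296, headline 24² = 576; Σw = 6228.
x-moment: 4356·450 + 1296·96 + 576·195 = 2196936; centroid 2196936/6228 ≈ 352.75.

x ≈ 353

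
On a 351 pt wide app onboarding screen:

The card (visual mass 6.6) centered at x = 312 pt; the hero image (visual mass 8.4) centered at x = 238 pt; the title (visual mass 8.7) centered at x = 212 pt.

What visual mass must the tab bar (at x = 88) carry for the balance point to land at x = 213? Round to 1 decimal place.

Known weights sum to 6.6 + 8.4 + 8.7 = 23.7; their moment is 6.6·312 + 8.4·238 + 8.7·212 = 5902.8.
For the centroid to hit 213: (5902.8 + w·88) / (23.7 + w) = 213.
So w = (213·23.7 − 5902.8)/(88 − 213) = -854.7/-125 ≈ 6.84.

w ≈ 6.8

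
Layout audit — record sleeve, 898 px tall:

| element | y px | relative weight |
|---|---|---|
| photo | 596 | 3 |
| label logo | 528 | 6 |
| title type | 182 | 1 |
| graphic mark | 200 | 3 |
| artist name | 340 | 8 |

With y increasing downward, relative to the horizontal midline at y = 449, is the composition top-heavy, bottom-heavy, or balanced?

Σw = 3 + 6 + 1 + 3 + 8 = 21.
y: (3·596 + 6·528 + 1·182 + 3·200 + 8·340) / 21 = 8458 / 21 ≈ 402.76
402.8 vs midline 449 → top-heavy.

top-heavy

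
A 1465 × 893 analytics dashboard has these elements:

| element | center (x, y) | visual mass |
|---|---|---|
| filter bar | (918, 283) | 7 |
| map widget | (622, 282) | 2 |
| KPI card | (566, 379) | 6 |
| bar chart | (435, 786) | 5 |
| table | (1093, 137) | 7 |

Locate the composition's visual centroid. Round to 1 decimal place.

Weights sum to 7 + 2 + 6 + 5 + 7 = 27.
x-moment: 7·918 + 2·622 + 6·566 + 5·435 + 7·1093 = 20892; centroid 20892/27 ≈ 773.78.
y-moment: 7·283 + 2·282 + 6·379 + 5·786 + 7·137 = 9708; centroid 9708/27 ≈ 359.56.

(773.8, 359.6)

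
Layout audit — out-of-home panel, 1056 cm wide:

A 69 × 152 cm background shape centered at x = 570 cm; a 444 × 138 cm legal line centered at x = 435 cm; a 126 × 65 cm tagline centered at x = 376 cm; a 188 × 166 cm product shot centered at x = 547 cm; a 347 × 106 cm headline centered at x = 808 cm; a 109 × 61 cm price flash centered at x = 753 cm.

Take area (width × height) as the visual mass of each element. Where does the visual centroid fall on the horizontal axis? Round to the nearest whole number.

Areas: background shape 69·152 = 10488, legal line 444·138 = 61272, tagline 126·65 = 8190, product shot 188·166 = 31208, headline 347·106 = 36782, price flash 109·61 = 6649. Total weight = 154589.
x: (10488·570 + 61272·435 + 8190·376 + 31208·547 + 36782·808 + 6649·753) / 154589 = 87508249 / 154589 ≈ 566.07

x ≈ 566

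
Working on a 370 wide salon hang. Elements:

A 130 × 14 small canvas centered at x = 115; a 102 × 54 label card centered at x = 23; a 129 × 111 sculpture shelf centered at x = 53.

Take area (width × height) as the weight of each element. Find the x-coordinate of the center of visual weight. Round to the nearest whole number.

x ≈ 51

Areas: small canvas 130·14 = 1820, label card 102·54 = 5508, sculpture shelf 129·111 = 14319. Total weight = 21647.
Σw·x = 1820·115 + 5508·23 + 14319·53 = 1094891, so x̄ = 1094891/21647 ≈ 50.58.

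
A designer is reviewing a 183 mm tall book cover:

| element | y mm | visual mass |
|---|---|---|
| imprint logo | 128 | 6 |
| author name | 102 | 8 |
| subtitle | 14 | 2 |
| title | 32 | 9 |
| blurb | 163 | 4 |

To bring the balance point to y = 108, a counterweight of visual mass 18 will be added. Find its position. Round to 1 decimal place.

After adding the counterweight, total weight = 6 + 8 + 2 + 9 + 4 + 18 = 47.
Along y: (2552 + 18·y) / 47 = 108 (existing moment 6·128 + 8·102 + 2·14 + 9·32 + 4·163 = 2552) ⇒ y = (5076 − 2552) / 18 ≈ 140.22.

y ≈ 140.2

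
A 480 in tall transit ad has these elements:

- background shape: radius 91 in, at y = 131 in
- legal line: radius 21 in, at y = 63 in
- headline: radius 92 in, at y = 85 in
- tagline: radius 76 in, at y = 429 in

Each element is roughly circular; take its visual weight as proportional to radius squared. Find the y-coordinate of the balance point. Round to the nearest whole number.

Weights ∝ r²: background shape 91² = 8281, legal line 21² = 441, headline 92² = 8464, tagline 76² = 5776; Σw = 22962.
Σw·y = 8281·131 + 441·63 + 8464·85 + 5776·429 = 4309938, so ȳ = 4309938/22962 ≈ 187.70.

y ≈ 188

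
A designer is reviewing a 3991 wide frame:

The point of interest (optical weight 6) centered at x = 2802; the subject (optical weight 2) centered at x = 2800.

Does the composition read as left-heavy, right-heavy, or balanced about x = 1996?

Total weight = 6 + 2 = 8.
Σw·x = 6·2802 + 2·2800 = 22412, so x̄ = 22412/8 ≈ 2801.50.
2801.5 vs midline 1996 → right-heavy.

right-heavy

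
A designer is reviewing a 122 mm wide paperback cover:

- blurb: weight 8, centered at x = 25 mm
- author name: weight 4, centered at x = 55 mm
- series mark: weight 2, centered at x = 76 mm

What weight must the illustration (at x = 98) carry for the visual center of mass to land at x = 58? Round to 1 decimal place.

Existing Σw = 14 (8 + 4 + 2); existing moment 8·25 + 4·55 + 2·76 = 572.
For the centroid to hit 58: (572 + w·98) / (14 + w) = 58.
Rearranging, w·(98 − 58) = 58·14 − 572 = 240, so w ≈ 240/40 = 6.00.

w ≈ 6.0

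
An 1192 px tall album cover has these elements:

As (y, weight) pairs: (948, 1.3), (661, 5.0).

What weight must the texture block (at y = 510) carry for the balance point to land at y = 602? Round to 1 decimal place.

Known weights sum to 1.3 + 5.0 = 6.3; their moment is 1.3·948 + 5.0·661 = 4537.4.
Set Σw·y/Σw = 602: (4537.4 + 510w) = 602·(6.3 + w).
So w = (602·6.3 − 4537.4)/(510 − 602) = -744.8/-92 ≈ 8.10.

w ≈ 8.1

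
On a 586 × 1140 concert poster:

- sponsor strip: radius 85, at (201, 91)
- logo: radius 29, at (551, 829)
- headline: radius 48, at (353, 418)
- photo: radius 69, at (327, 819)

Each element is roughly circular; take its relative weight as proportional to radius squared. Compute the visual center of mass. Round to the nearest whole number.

(283, 411)

r² weights: sponsor strip 85² = 7225, logo 29² = 841, headline 48² = 2304, photo 69² = 4761. Total = 15131.
x-moment: 7225·201 + 841·551 + 2304·353 + 4761·327 = 4285775; centroid 4285775/15131 ≈ 283.24.
y-moment: 7225·91 + 841·829 + 2304·418 + 4761·819 = 6216995; centroid 6216995/15131 ≈ 410.88.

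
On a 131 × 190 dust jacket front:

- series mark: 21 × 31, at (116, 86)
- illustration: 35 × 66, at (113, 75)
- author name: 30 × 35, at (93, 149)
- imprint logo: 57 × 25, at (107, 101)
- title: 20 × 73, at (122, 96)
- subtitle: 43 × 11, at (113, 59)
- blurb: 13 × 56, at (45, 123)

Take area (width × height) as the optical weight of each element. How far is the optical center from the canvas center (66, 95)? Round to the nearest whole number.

Areas: series mark 21·31 = 651, illustration 35·66 = 2310, author name 30·35 = 1050, imprint logo 57·25 = 1425, title 20·73 = 1460, subtitle 43·11 = 473, blurb 13·56 = 728. Total weight = 8097.
Σw·x = 651·116 + 2310·113 + 1050·93 + 1425·107 + 1460·122 + 473·113 + 728·45 = 851000, so x̄ = 851000/8097 ≈ 105.10.
Σw·y = 651·86 + 2310·75 + 1050·149 + 1425·101 + 1460·96 + 473·59 + 728·123 = 787222, so ȳ = 787222/8097 ≈ 97.22.
From (66, 95): dx = 39.10, dy = 2.22, so the distance is √(dx²+dy²) ≈ 39.16.

≈ 39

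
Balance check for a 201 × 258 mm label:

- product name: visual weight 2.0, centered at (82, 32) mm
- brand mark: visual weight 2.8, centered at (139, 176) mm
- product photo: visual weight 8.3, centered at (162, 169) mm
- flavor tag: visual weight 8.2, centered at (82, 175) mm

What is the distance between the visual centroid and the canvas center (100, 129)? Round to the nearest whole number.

Total weight = 2.0 + 2.8 + 8.3 + 8.2 = 21.3.
x: (2.0·82 + 2.8·139 + 8.3·162 + 8.2·82) / 21.3 = 2570.2 / 21.3 ≈ 120.67
y: (2.0·32 + 2.8·176 + 8.3·169 + 8.2·175) / 21.3 = 3394.5 / 21.3 ≈ 159.37
From (100, 129): dx = 20.67, dy = 30.37, so the distance is √(dx²+dy²) ≈ 36.73.

≈ 37 mm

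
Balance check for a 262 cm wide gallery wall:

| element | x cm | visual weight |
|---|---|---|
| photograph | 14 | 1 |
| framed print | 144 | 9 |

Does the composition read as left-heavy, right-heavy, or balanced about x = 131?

balanced

Total weight = 1 + 9 = 10.
x: (1·14 + 9·144) / 10 = 1310 / 10 ≈ 131.00
The centroid 131.00 matches the midline at 131, so the layout is balanced.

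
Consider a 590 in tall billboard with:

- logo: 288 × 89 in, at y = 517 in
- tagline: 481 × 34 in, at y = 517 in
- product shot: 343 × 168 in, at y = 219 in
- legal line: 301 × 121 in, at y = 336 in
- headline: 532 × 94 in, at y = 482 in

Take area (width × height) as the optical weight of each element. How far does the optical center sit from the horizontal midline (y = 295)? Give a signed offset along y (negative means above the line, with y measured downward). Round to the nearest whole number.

Areas: logo 288·89 = 25632, tagline 481·34 = 16354, product shot 343·168 = 57624, legal line 301·121 = 36421, headline 532·94 = 50008. Total weight = 186039.
y: (25632·517 + 16354·517 + 57624·219 + 36421·336 + 50008·482) / 186039 = 70667730 / 186039 ≈ 379.85
Against y = 295, that's 379.85 − 295 = 84.85.

≈ 85 in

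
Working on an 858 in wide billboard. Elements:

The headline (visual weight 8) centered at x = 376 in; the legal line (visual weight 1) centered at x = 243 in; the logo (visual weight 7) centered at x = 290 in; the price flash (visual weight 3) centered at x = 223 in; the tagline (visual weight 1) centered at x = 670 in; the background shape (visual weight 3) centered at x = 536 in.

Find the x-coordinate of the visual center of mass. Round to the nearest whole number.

x ≈ 358

Weights sum to 8 + 1 + 7 + 3 + 1 + 3 = 23.
Σw·x = 8228; x̄ = 8228/23 ≈ 357.74.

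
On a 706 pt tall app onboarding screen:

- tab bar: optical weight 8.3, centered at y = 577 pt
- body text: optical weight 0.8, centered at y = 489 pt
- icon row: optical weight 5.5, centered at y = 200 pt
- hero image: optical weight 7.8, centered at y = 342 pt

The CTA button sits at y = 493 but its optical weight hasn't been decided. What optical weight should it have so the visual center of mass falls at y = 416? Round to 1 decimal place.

w ≈ 4.8

Known weights sum to 8.3 + 0.8 + 5.5 + 7.8 = 22.4; their moment is 8.3·577 + 0.8·489 + 5.5·200 + 7.8·342 = 8947.9.
Balance at y = 416 requires (8947.9 + w·493) / (22.4 + w) = 416.
So w = (416·22.4 − 8947.9)/(493 − 416) = 370.5/77 ≈ 4.81.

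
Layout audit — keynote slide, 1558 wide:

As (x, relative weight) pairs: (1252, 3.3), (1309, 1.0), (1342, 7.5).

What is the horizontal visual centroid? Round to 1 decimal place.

Total weight = 3.3 + 1.0 + 7.5 = 11.8.
Σw·x = 3.3·1252 + 1.0·1309 + 7.5·1342 = 15505.6, so x̄ = 15505.6/11.8 ≈ 1314.03.

x ≈ 1314.0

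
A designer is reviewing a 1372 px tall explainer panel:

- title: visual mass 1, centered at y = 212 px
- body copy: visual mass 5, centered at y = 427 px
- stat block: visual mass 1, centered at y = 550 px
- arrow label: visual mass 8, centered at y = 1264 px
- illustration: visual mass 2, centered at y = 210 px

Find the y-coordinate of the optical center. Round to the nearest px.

Total weight = 1 + 5 + 1 + 8 + 2 = 17.
y-moment: 1·212 + 5·427 + 1·550 + 8·1264 + 2·210 = 13429; centroid 13429/17 ≈ 789.94.

y ≈ 790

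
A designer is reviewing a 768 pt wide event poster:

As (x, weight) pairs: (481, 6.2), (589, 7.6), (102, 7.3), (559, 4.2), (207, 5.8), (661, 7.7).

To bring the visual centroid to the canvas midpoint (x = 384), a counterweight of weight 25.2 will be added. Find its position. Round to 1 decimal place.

x ≈ 306.9

New total weight: (6.2 + 7.6 + 7.3 + 4.2 + 5.8 + 7.7) + 25.2 = 64.0.
x: target moment 64.0×384 = 24576.0; current 6.2·481 + 7.6·589 + 7.3·102 + 4.2·559 + 5.8·207 + 7.7·661 = 16841.3; the counterweight supplies 7734.7, so x = 7734.7/25.2 ≈ 306.93.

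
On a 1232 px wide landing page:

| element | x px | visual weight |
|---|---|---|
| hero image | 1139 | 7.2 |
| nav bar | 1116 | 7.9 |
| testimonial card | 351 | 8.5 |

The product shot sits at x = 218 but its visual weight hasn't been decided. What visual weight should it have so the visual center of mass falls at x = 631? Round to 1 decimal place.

w ≈ 12.4

Fixed elements: Σw = 7.2 + 7.9 + 8.5 = 23.6, Σw·x = 7.2·1139 + 7.9·1116 + 8.5·351 = 20000.7.
Set Σw·x/Σw = 631: (20000.7 + 218w) = 631·(23.6 + w).
Solving: w = (631·23.6 − 20000.7) / (218 − 631) = -5109.1 / -413 ≈ 12.37.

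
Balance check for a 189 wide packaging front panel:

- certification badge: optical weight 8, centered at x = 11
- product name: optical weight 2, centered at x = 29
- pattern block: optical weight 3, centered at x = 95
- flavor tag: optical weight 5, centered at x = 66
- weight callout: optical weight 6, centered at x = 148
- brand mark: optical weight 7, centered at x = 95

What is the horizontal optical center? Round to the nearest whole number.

x ≈ 75

Total weight = 8 + 2 + 3 + 5 + 6 + 7 = 31.
x: moment 2314 / weight 31 ≈ 74.65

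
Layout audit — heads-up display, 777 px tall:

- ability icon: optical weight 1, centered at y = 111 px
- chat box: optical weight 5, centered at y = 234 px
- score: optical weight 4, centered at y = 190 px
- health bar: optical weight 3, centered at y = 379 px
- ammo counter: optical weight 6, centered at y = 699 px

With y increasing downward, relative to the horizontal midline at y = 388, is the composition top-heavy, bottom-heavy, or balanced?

balanced

Weights sum to 1 + 5 + 4 + 3 + 6 = 19.
y-moment: 1·111 + 5·234 + 4·190 + 3·379 + 6·699 = 7372; centroid 7372/19 ≈ 388.00.
That equals the midline 388 — balanced.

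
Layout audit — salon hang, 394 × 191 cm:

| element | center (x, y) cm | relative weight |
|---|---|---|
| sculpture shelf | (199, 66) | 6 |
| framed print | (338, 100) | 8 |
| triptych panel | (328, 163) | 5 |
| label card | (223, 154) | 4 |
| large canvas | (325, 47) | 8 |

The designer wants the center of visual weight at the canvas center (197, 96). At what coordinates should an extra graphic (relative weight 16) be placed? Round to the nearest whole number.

With the extra graphic, Σw becomes 6 + 8 + 5 + 4 + 8 + 16 = 47.
x: target moment 47×197 = 9259; current 6·199 + 8·338 + 5·328 + 4·223 + 8·325 = 9030; the extra graphic supplies 229, so x = 229/16 ≈ 14.31.
y: target moment 47×96 = 4512; current 6·66 + 8·100 + 5·163 + 4·154 + 8·47 = 3003; the extra graphic supplies 1509, so y = 1509/16 ≈ 94.31.

(14, 94)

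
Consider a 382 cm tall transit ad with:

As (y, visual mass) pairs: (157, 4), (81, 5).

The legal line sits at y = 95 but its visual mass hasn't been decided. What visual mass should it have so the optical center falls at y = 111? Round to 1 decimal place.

w ≈ 2.1

Known weights sum to 4 + 5 = 9; their moment is 4·157 + 5·81 = 1033.
For the centroid to hit 111: (1033 + w·95) / (9 + w) = 111.
Solving: w = (111·9 − 1033) / (95 − 111) = -34 / -16 ≈ 2.12.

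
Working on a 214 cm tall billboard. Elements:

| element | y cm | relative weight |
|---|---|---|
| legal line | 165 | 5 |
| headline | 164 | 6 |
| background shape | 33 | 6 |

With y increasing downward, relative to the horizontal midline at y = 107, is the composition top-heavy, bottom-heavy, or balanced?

Σw = 5 + 6 + 6 = 17.
y-moment: 5·165 + 6·164 + 6·33 = 2007; centroid 2007/17 ≈ 118.06.
118.1 vs midline 107 → bottom-heavy.

bottom-heavy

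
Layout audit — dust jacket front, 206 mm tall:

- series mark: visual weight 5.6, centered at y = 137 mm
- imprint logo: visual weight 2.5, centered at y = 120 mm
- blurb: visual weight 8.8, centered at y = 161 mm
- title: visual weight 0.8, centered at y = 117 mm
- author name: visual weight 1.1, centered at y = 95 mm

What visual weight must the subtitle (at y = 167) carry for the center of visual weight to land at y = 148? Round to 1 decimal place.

Fixed elements: Σw = 5.6 + 2.5 + 8.8 + 0.8 + 1.1 = 18.8, Σw·y = 5.6·137 + 2.5·120 + 8.8·161 + 0.8·117 + 1.1·95 = 2682.1.
Balance at y = 148 requires (2682.1 + w·167) / (18.8 + w) = 148.
Solving: w = (148·18.8 − 2682.1) / (167 − 148) = 100.3 / 19 ≈ 5.28.

w ≈ 5.3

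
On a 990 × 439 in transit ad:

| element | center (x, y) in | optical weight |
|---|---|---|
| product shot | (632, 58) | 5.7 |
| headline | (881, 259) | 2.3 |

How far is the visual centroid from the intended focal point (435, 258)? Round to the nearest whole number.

≈ 304 in

Weights sum to 5.7 + 2.3 = 8.0.
Σw·x = 5.7·632 + 2.3·881 = 5628.7, so x̄ = 5628.7/8.0 ≈ 703.59.
Σw·y = 5.7·58 + 2.3·259 = 926.3, so ȳ = 926.3/8.0 ≈ 115.79.
From (435, 258): dx = 268.59, dy = -142.21, so the distance is √(dx²+dy²) ≈ 303.91.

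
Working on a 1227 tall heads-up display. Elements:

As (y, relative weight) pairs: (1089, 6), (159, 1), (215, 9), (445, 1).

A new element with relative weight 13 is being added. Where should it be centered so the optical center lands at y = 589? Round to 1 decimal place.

y ≈ 661.3

With the new element, Σw becomes 6 + 1 + 9 + 1 + 13 = 30.
y: target moment 30×589 = 17670; current 6·1089 + 1·159 + 9·215 + 1·445 = 9073; the new element supplies 8597, so y = 8597/13 ≈ 661.31.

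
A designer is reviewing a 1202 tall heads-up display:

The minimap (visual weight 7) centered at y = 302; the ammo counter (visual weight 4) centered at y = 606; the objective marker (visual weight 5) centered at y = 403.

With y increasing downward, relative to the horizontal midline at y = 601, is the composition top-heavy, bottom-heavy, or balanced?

Σw = 7 + 4 + 5 = 16.
y-moment: 7·302 + 4·606 + 5·403 = 6553; centroid 6553/16 ≈ 409.56.
409.6 lies above (smaller y than) the midline 601, so the layout is top-heavy.

top-heavy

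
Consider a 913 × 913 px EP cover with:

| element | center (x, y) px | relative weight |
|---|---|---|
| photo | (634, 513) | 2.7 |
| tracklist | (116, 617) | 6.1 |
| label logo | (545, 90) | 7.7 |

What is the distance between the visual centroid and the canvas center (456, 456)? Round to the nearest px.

≈ 116 px

Weights sum to 2.7 + 6.1 + 7.7 = 16.5.
x-moment: 2.7·634 + 6.1·116 + 7.7·545 = 6615.9; centroid 6615.9/16.5 ≈ 400.96.
y-moment: 2.7·513 + 6.1·617 + 7.7·90 = 5841.8; centroid 5841.8/16.5 ≈ 354.05.
Relative to (456, 456): Δ = (-55.04, -101.95); |Δ| = √(-55.04² + -101.95²) ≈ 115.86.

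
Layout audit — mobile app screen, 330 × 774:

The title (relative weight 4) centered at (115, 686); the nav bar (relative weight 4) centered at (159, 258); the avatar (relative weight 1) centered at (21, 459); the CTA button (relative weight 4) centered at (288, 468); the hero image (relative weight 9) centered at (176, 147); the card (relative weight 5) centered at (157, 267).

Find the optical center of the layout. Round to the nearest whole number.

Σw = 4 + 4 + 1 + 4 + 9 + 5 = 27.
Σw·x = 4·115 + 4·159 + 1·21 + 4·288 + 9·176 + 5·157 = 4638, so x̄ = 4638/27 ≈ 171.78.
Σw·y = 4·686 + 4·258 + 1·459 + 4·468 + 9·147 + 5·267 = 8765, so ȳ = 8765/27 ≈ 324.63.

(172, 325)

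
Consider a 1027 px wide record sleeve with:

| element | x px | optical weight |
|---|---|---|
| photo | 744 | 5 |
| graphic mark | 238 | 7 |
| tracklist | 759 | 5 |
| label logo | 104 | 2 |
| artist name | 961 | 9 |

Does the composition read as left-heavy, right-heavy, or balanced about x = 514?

Total weight = 5 + 7 + 5 + 2 + 9 = 28.
x-moment: 5·744 + 7·238 + 5·759 + 2·104 + 9·961 = 18038; centroid 18038/28 ≈ 644.21.
Since 644.2 is right of 514, the composition reads right-heavy.

right-heavy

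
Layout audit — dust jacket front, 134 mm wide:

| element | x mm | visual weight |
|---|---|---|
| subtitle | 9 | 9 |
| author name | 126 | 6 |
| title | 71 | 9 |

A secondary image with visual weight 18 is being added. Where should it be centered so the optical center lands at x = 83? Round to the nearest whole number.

New total weight: (9 + 6 + 9) + 18 = 42.
x: target moment 42×83 = 3486; current 9·9 + 6·126 + 9·71 = 1476; the secondary image supplies 2010, so x = 2010/18 ≈ 111.67.

x ≈ 112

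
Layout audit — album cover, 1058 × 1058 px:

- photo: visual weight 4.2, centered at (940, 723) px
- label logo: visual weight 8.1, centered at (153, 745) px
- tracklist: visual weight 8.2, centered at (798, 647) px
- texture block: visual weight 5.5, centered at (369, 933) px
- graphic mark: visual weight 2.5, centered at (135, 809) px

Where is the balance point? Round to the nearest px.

Weights sum to 4.2 + 8.1 + 8.2 + 5.5 + 2.5 = 28.5.
Σw·x = 4.2·940 + 8.1·153 + 8.2·798 + 5.5·369 + 2.5·135 = 14097.9, so x̄ = 14097.9/28.5 ≈ 494.66.
Σw·y = 4.2·723 + 8.1·745 + 8.2·647 + 5.5·933 + 2.5·809 = 21530.5, so ȳ = 21530.5/28.5 ≈ 755.46.

(495, 755)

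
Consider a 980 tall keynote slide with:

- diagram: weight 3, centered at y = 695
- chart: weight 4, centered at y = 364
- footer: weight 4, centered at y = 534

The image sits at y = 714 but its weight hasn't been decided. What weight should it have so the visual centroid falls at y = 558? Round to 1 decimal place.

Existing Σw = 11 (3 + 4 + 4); existing moment 3·695 + 4·364 + 4·534 = 5677.
For the centroid to hit 558: (5677 + w·714) / (11 + w) = 558.
So w = (558·11 − 5677)/(714 − 558) = 461/156 ≈ 2.96.

w ≈ 3.0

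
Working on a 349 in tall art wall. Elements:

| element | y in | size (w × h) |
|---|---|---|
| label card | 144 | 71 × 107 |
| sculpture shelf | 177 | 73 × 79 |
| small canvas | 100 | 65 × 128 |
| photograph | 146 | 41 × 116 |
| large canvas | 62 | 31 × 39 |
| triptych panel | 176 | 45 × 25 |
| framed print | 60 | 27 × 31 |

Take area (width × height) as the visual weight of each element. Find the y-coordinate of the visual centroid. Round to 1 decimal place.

y ≈ 133.9

Areas: label card 71·107 = 7597, sculpture shelf 73·79 = 5767, small canvas 65·128 = 8320, photograph 41·116 = 4756, large canvas 31·39 = 1209, triptych panel 45·25 = 1125, framed print 27·31 = 837. Total weight = 29611.
y: (7597·144 + 5767·177 + 8320·100 + 4756·146 + 1209·62 + 1125·176 + 837·60) / 29611 = 3964281 / 29611 ≈ 133.88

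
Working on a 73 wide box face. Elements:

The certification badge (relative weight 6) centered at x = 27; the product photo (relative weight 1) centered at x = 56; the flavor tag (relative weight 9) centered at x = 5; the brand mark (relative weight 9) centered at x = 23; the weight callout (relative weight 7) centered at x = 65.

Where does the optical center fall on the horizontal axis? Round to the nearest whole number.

Σw = 6 + 1 + 9 + 9 + 7 = 32.
x: (6·27 + 1·56 + 9·5 + 9·23 + 7·65) / 32 = 925 / 32 ≈ 28.91

x ≈ 29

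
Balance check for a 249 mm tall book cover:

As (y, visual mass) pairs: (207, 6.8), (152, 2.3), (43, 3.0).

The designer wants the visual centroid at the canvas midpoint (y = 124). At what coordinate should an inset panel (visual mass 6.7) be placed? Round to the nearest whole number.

New total weight: (6.8 + 2.3 + 3.0) + 6.7 = 18.8.
y: target moment 18.8×124 = 2331.2; current 6.8·207 + 2.3·152 + 3.0·43 = 1886.2; the inset panel supplies 445.0, so y = 445.0/6.7 ≈ 66.42.

y ≈ 66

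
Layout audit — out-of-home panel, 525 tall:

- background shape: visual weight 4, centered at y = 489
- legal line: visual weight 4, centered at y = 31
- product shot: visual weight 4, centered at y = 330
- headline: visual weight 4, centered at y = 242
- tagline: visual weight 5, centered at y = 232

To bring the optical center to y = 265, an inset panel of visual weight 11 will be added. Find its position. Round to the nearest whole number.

With the inset panel, Σw becomes 4 + 4 + 4 + 4 + 5 + 11 = 32.
Along y: (5528 + 11·y) / 32 = 265 (existing moment 4·489 + 4·31 + 4·330 + 4·242 + 5·232 = 5528) ⇒ y = (8480 − 5528) / 11 ≈ 268.36.

y ≈ 268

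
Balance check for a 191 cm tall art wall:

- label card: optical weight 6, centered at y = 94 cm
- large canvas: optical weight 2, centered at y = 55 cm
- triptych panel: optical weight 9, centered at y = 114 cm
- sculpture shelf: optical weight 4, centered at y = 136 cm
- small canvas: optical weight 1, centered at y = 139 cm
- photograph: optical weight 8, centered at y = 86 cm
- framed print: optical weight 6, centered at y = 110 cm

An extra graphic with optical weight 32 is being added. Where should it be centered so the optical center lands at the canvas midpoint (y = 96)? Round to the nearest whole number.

y ≈ 87

New total weight: (6 + 2 + 9 + 4 + 1 + 8 + 6) + 32 = 68.
y: target moment 68×96 = 6528; current 6·94 + 2·55 + 9·114 + 4·136 + 1·139 + 8·86 + 6·110 = 3731; the extra graphic supplies 2797, so y = 2797/32 ≈ 87.41.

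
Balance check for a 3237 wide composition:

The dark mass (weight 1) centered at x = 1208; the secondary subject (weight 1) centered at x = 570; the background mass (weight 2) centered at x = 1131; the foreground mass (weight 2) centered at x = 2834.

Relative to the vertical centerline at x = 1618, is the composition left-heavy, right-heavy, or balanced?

Total weight = 1 + 1 + 2 + 2 = 6.
x-moment: 1·1208 + 1·570 + 2·1131 + 2·2834 = 9708; centroid 9708/6 ≈ 1618.00.
The centroid 1618.00 matches the midline at 1618, so the layout is balanced.

balanced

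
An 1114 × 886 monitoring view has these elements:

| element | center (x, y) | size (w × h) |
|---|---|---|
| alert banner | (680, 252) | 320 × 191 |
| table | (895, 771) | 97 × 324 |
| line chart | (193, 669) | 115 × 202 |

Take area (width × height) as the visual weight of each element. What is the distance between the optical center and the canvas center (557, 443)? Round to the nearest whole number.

Areas → weights: alert banner 320·191 = 61120, table 97·324 = 31428, line chart 115·202 = 23230; Σw = 115778.
Σw·x = 61120·680 + 31428·895 + 23230·193 = 74173050, so x̄ = 74173050/115778 ≈ 640.65.
Σw·y = 61120·252 + 31428·771 + 23230·669 = 55174098, so ȳ = 55174098/115778 ≈ 476.55.
From (557, 443): dx = 83.65, dy = 33.55, so the distance is √(dx²+dy²) ≈ 90.13.

≈ 90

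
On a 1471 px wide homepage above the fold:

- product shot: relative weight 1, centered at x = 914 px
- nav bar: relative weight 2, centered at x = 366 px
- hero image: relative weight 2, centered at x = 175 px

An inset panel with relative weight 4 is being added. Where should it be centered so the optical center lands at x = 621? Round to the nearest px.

x ≈ 898

New total weight: (1 + 2 + 2) + 4 = 9.
x: target moment 9×621 = 5589; current 1·914 + 2·366 + 2·175 = 1996; the inset panel supplies 3593, so x = 3593/4 ≈ 898.25.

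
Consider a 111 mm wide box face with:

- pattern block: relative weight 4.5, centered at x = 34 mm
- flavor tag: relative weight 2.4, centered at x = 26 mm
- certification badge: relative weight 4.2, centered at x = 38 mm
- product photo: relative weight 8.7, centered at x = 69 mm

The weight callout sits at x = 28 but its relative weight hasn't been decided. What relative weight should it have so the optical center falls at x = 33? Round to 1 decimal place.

w ≈ 64.4

Known weights sum to 4.5 + 2.4 + 4.2 + 8.7 = 19.8; their moment is 4.5·34 + 2.4·26 + 4.2·38 + 8.7·69 = 975.3.
Balance at x = 33 requires (975.3 + w·28) / (19.8 + w) = 33.
So w = (33·19.8 − 975.3)/(28 − 33) = -321.9/-5 ≈ 64.38.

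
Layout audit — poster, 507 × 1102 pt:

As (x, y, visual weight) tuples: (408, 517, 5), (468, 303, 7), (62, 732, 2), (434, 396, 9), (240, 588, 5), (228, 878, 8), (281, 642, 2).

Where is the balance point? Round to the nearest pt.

Σw = 5 + 7 + 2 + 9 + 5 + 8 + 2 = 38.
x-moment: 5·408 + 7·468 + 2·62 + 9·434 + 5·240 + 8·228 + 2·281 = 12932; centroid 12932/38 ≈ 340.32.
y-moment: 5·517 + 7·303 + 2·732 + 9·396 + 5·588 + 8·878 + 2·642 = 20982; centroid 20982/38 ≈ 552.16.

(340, 552)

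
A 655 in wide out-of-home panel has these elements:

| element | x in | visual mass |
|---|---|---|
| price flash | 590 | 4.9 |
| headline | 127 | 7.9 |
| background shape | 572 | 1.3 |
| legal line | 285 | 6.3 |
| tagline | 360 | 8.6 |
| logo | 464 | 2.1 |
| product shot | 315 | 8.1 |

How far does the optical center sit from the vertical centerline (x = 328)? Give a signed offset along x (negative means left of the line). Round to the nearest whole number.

Weights sum to 4.9 + 7.9 + 1.3 + 6.3 + 8.6 + 2.1 + 8.1 = 39.2.
Σw·x = 4.9·590 + 7.9·127 + 1.3·572 + 6.3·285 + 8.6·360 + 2.1·464 + 8.1·315 = 13055.3, so x̄ = 13055.3/39.2 ≈ 333.04.
Offset from x = 328: 333.04 − 328 ≈ 5.04.

≈ 5 in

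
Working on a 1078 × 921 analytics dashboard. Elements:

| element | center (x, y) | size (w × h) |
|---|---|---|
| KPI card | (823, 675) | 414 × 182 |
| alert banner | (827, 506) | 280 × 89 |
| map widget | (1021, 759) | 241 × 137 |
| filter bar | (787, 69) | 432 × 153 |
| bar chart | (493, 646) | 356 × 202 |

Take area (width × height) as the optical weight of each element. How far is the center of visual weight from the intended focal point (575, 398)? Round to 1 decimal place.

Areas: KPI card 414·182 = 75348, alert banner 280·89 = 24920, map widget 241·137 = 33017, filter bar 432·153 = 66096, bar chart 356·202 = 71912. Total weight = 271293.
Σw·x = 75348·823 + 24920·827 + 33017·1021 + 66096·787 + 71912·493 = 203800769, so x̄ = 203800769/271293 ≈ 751.22.
Σw·y = 75348·675 + 24920·506 + 33017·759 + 66096·69 + 71912·646 = 139545099, so ȳ = 139545099/271293 ≈ 514.37.
From (575, 398): dx = 176.22, dy = 116.37, so the distance is √(dx²+dy²) ≈ 211.18.

≈ 211.2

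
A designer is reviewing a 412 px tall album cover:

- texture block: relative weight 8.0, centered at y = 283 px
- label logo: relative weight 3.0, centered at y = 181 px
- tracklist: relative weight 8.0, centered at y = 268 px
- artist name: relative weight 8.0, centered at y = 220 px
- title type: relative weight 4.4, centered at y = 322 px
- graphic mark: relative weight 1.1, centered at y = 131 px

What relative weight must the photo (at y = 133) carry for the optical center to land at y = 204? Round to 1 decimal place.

Known weights sum to 8.0 + 3.0 + 8.0 + 8.0 + 4.4 + 1.1 = 32.5; their moment is 8.0·283 + 3.0·181 + 8.0·268 + 8.0·220 + 4.4·322 + 1.1·131 = 8271.9.
Set Σw·y/Σw = 204: (8271.9 + 133w) = 204·(32.5 + w).
So w = (204·32.5 − 8271.9)/(133 − 204) = -1641.9/-71 ≈ 23.13.

w ≈ 23.1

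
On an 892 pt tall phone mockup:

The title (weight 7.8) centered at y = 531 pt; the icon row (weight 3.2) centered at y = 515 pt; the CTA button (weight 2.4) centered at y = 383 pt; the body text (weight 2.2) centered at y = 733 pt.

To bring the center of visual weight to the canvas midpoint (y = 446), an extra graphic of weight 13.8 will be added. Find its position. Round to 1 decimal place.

y ≈ 347.2

With the extra graphic, Σw becomes 7.8 + 3.2 + 2.4 + 2.2 + 13.8 = 29.4.
Along y: (8321.6 + 13.8·y) / 29.4 = 446 (existing moment 7.8·531 + 3.2·515 + 2.4·383 + 2.2·733 = 8321.6) ⇒ y = (13112.4 − 8321.6) / 13.8 ≈ 347.16.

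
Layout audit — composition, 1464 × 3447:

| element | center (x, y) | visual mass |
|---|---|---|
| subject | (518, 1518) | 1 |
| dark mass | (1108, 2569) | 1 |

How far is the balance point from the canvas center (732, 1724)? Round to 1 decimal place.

Σw = 1 + 1 = 2.
x-moment: 1·518 + 1·1108 = 1626; centroid 1626/2 ≈ 813.00.
y-moment: 1·1518 + 1·2569 = 4087; centroid 4087/2 ≈ 2043.50.
From (732, 1724): dx = 81.00, dy = 319.50, so the distance is √(dx²+dy²) ≈ 329.61.

≈ 329.6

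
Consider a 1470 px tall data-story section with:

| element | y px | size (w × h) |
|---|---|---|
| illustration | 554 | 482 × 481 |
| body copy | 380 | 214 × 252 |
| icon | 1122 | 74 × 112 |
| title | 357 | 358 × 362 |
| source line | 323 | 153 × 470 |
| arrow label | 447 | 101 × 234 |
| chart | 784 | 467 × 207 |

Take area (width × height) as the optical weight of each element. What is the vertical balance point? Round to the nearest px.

y ≈ 510

Areas: illustration 482·481 = 231842, body copy 214·252 = 53928, icon 74·112 = 8288, title 358·362 = 129596, source line 153·470 = 71910, arrow label 101·234 = 23634, chart 467·207 = 96669. Total weight = 615867.
Σw·y = 314077840; ȳ = 314077840/615867 ≈ 509.98.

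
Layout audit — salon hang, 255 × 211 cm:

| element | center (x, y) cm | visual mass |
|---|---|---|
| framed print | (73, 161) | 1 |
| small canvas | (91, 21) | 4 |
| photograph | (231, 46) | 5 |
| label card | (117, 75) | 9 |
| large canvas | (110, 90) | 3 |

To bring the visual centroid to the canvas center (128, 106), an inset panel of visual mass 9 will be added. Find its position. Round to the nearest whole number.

After adding the inset panel, total weight = 1 + 4 + 5 + 9 + 3 + 9 = 31.
x: target moment 31×128 = 3968; current 1·73 + 4·91 + 5·231 + 9·117 + 3·110 = 2975; the inset panel supplies 993, so x = 993/9 ≈ 110.33.
y: target moment 31×106 = 3286; current 1·161 + 4·21 + 5·46 + 9·75 + 3·90 = 1420; the inset panel supplies 1866, so y = 1866/9 ≈ 207.33.

(110, 207)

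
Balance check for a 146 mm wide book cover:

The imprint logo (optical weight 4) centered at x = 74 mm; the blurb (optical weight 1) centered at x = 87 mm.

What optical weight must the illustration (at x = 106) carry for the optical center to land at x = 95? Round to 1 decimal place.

w ≈ 8.4

Fixed elements: Σw = 4 + 1 = 5, Σw·x = 4·74 + 1·87 = 383.
For the centroid to hit 95: (383 + w·106) / (5 + w) = 95.
So w = (95·5 − 383)/(106 − 95) = 92/11 ≈ 8.36.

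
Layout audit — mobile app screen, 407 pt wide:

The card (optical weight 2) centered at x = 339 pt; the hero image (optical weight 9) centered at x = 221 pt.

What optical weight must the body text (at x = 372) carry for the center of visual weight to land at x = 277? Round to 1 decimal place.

Fixed elements: Σw = 2 + 9 = 11, Σw·x = 2·339 + 9·221 = 2667.
Set Σw·x/Σw = 277: (2667 + 372w) = 277·(11 + w).
Solving: w = (277·11 − 2667) / (372 − 277) = 380 / 95 ≈ 4.00.

w ≈ 4.0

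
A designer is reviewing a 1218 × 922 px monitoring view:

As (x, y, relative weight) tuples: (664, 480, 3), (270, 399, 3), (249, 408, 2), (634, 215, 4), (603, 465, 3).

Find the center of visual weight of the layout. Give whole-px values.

Σw = 3 + 3 + 2 + 4 + 3 = 15.
x: (3·664 + 3·270 + 2·249 + 4·634 + 3·603) / 15 = 7645 / 15 ≈ 509.67
y: (3·480 + 3·399 + 2·408 + 4·215 + 3·465) / 15 = 5708 / 15 ≈ 380.53

(510, 381)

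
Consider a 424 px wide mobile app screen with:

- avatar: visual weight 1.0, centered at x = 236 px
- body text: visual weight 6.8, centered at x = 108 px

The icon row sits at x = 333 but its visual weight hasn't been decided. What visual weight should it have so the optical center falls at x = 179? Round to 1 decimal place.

w ≈ 2.8

Known weights sum to 1.0 + 6.8 = 7.8; their moment is 1.0·236 + 6.8·108 = 970.4.
For the centroid to hit 179: (970.4 + w·333) / (7.8 + w) = 179.
Solving: w = (179·7.8 − 970.4) / (333 − 179) = 425.8 / 154 ≈ 2.76.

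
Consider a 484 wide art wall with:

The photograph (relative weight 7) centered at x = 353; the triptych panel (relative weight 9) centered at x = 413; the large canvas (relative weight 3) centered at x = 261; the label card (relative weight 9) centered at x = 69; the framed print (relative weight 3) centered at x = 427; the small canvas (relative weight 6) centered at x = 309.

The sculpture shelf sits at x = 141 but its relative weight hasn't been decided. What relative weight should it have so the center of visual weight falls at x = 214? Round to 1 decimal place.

Known weights sum to 7 + 9 + 3 + 9 + 3 + 6 = 37; their moment is 7·353 + 9·413 + 3·261 + 9·69 + 3·427 + 6·309 = 10727.
For the centroid to hit 214: (10727 + w·141) / (37 + w) = 214.
So w = (214·37 − 10727)/(141 − 214) = -2809/-73 ≈ 38.48.

w ≈ 38.5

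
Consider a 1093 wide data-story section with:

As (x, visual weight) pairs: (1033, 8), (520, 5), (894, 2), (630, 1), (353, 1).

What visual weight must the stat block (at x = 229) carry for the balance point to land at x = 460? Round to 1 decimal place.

w ≈ 25.2

Fixed elements: Σw = 8 + 5 + 2 + 1 + 1 = 17, Σw·x = 8·1033 + 5·520 + 2·894 + 1·630 + 1·353 = 13635.
Balance at x = 460 requires (13635 + w·229) / (17 + w) = 460.
Rearranging, w·(229 − 460) = 460·17 − 13635 = -5815, so w ≈ -5815/-231 = 25.17.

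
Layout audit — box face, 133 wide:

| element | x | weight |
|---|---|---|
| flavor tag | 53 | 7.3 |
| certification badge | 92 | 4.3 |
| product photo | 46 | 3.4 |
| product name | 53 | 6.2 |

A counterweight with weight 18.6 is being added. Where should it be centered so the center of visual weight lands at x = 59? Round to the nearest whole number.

After adding the counterweight, total weight = 7.3 + 4.3 + 3.4 + 6.2 + 18.6 = 39.8.
Along x: (1267.5 + 18.6·x) / 39.8 = 59 (existing moment 7.3·53 + 4.3·92 + 3.4·46 + 6.2·53 = 1267.5) ⇒ x = (2348.2 − 1267.5) / 18.6 ≈ 58.10.

x ≈ 58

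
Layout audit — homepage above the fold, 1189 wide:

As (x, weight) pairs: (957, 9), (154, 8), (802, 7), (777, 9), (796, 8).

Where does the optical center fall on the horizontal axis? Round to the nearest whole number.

Weights sum to 9 + 8 + 7 + 9 + 8 = 41.
x: (9·957 + 8·154 + 7·802 + 9·777 + 8·796) / 41 = 28820 / 41 ≈ 702.93

x ≈ 703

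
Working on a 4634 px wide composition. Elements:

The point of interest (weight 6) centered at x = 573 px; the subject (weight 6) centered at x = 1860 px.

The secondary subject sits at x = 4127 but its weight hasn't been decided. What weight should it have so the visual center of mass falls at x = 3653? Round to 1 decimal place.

Known weights sum to 6 + 6 = 12; their moment is 6·573 + 6·1860 = 14598.
Balance at x = 3653 requires (14598 + w·4127) / (12 + w) = 3653.
So w = (3653·12 − 14598)/(4127 − 3653) = 29238/474 ≈ 61.68.

w ≈ 61.7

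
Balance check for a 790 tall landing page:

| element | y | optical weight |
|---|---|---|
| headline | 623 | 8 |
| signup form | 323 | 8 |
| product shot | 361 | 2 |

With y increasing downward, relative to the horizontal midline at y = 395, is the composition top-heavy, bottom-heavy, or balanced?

Total weight = 8 + 8 + 2 = 18.
Σw·y = 8·623 + 8·323 + 2·361 = 8290, so ȳ = 8290/18 ≈ 460.56.
Since 460.6 is below (larger y than) 395, the composition reads bottom-heavy.

bottom-heavy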